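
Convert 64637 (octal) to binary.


Each octal digit → 3 binary bits:
  6 = 110
  4 = 100
  6 = 110
  3 = 011
  7 = 111
Concatenate: 110 100 110 011 111
= 110100110011111


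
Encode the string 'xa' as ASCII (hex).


String: 'xa'  (2 characters)
Per-character ASCII lookup:
  'x': lowercase starts at 97: 'x' = 97 + 23 = 120 → 0x78
  'a': lowercase starts at 97: 'a' = 97 + 0 = 97 → 0x61
= 0x78 0x61


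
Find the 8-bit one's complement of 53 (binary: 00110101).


Original: 00110101
Invert all bits:
  bit 0: 0 → 1
  bit 1: 0 → 1
  bit 2: 1 → 0
  bit 3: 1 → 0
  bit 4: 0 → 1
  bit 5: 1 → 0
  bit 6: 0 → 1
  bit 7: 1 → 0
= 11001010


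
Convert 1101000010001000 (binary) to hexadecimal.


Group into 4-bit nibbles: 1101000010001000
  1101 = D
  0000 = 0
  1000 = 8
  1000 = 8
= 0xD088


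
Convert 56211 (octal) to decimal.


Positional values:
Position 0: 1 × 8^0 = 1
Position 1: 1 × 8^1 = 8
Position 2: 2 × 8^2 = 128
Position 3: 6 × 8^3 = 3072
Position 4: 5 × 8^4 = 20480
Sum = 1 + 8 + 128 + 3072 + 20480
= 23689


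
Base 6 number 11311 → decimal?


Positional values (base 6):
  1 × 6^0 = 1 × 1 = 1
  1 × 6^1 = 1 × 6 = 6
  3 × 6^2 = 3 × 36 = 108
  1 × 6^3 = 1 × 216 = 216
  1 × 6^4 = 1 × 1296 = 1296
Sum = 1 + 6 + 108 + 216 + 1296
= 1627


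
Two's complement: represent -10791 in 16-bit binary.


Original: 0010101000100111
Step 1 - Invert all bits: 1101010111011000
Step 2 - Add 1: 1101010111011000 + 1
= 1101010111011001 (represents -10791)


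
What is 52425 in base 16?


Divide by 16 repeatedly:
52425 ÷ 16 = 3276 remainder 9 (9)
3276 ÷ 16 = 204 remainder 12 (C)
204 ÷ 16 = 12 remainder 12 (C)
12 ÷ 16 = 0 remainder 12 (C)
Reading remainders bottom-up:
= 0xCCC9


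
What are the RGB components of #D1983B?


Hex: #D1983B
R = D1₁₆ = 209
G = 98₁₆ = 152
B = 3B₁₆ = 59
= RGB(209, 152, 59)


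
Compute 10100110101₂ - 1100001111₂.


Align and subtract column by column (LSB to MSB, borrowing when needed):
  10100110101
- 01100001111
  -----------
  col 0: (1 - 0 borrow-in) - 1 → 1 - 1 = 0, borrow out 0
  col 1: (0 - 0 borrow-in) - 1 → borrow from next column: (0+2) - 1 = 1, borrow out 1
  col 2: (1 - 1 borrow-in) - 1 → borrow from next column: (0+2) - 1 = 1, borrow out 1
  col 3: (0 - 1 borrow-in) - 1 → borrow from next column: (-1+2) - 1 = 0, borrow out 1
  col 4: (1 - 1 borrow-in) - 0 → 0 - 0 = 0, borrow out 0
  col 5: (1 - 0 borrow-in) - 0 → 1 - 0 = 1, borrow out 0
  col 6: (0 - 0 borrow-in) - 0 → 0 - 0 = 0, borrow out 0
  col 7: (0 - 0 borrow-in) - 0 → 0 - 0 = 0, borrow out 0
  col 8: (1 - 0 borrow-in) - 1 → 1 - 1 = 0, borrow out 0
  col 9: (0 - 0 borrow-in) - 1 → borrow from next column: (0+2) - 1 = 1, borrow out 1
  col 10: (1 - 1 borrow-in) - 0 → 0 - 0 = 0, borrow out 0
Reading bits MSB→LSB: 01000100110
Strip leading zeros: 1000100110
= 1000100110


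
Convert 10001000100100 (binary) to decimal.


Positional values:
Bit 2: 1 × 2^2 = 4
Bit 5: 1 × 2^5 = 32
Bit 9: 1 × 2^9 = 512
Bit 13: 1 × 2^13 = 8192
Sum = 4 + 32 + 512 + 8192
= 8740


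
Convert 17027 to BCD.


Each digit → 4-bit binary:
  1 → 0001
  7 → 0111
  0 → 0000
  2 → 0010
  7 → 0111
= 0001 0111 0000 0010 0111


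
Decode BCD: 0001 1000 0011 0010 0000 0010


Each 4-bit group → digit:
  0001 → 1
  1000 → 8
  0011 → 3
  0010 → 2
  0000 → 0
  0010 → 2
= 183202


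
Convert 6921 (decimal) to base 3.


Divide by 3 repeatedly:
6921 ÷ 3 = 2307 remainder 0
2307 ÷ 3 = 769 remainder 0
769 ÷ 3 = 256 remainder 1
256 ÷ 3 = 85 remainder 1
85 ÷ 3 = 28 remainder 1
28 ÷ 3 = 9 remainder 1
9 ÷ 3 = 3 remainder 0
3 ÷ 3 = 1 remainder 0
1 ÷ 3 = 0 remainder 1
Reading remainders bottom-up:
= 100111100


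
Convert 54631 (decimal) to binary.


Divide by 2 repeatedly:
54631 ÷ 2 = 27315 remainder 1
27315 ÷ 2 = 13657 remainder 1
13657 ÷ 2 = 6828 remainder 1
6828 ÷ 2 = 3414 remainder 0
3414 ÷ 2 = 1707 remainder 0
1707 ÷ 2 = 853 remainder 1
853 ÷ 2 = 426 remainder 1
426 ÷ 2 = 213 remainder 0
213 ÷ 2 = 106 remainder 1
106 ÷ 2 = 53 remainder 0
53 ÷ 2 = 26 remainder 1
26 ÷ 2 = 13 remainder 0
13 ÷ 2 = 6 remainder 1
6 ÷ 2 = 3 remainder 0
3 ÷ 2 = 1 remainder 1
1 ÷ 2 = 0 remainder 1
Reading remainders bottom-up:
= 1101010101100111


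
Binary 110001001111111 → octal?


Group into 3-bit groups: 110001001111111
  110 = 6
  001 = 1
  001 = 1
  111 = 7
  111 = 7
= 0o61177


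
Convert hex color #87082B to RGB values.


Hex: #87082B
R = 87₁₆ = 135
G = 08₁₆ = 8
B = 2B₁₆ = 43
= RGB(135, 8, 43)


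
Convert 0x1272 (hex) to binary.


Each hex digit → 4 binary bits:
  1 = 0001
  2 = 0010
  7 = 0111
  2 = 0010
Concatenate: 0001 0010 0111 0010
= 0001001001110010


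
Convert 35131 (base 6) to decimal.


Positional values (base 6):
  1 × 6^0 = 1 × 1 = 1
  3 × 6^1 = 3 × 6 = 18
  1 × 6^2 = 1 × 36 = 36
  5 × 6^3 = 5 × 216 = 1080
  3 × 6^4 = 3 × 1296 = 3888
Sum = 1 + 18 + 36 + 1080 + 3888
= 5023


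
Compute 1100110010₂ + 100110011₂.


Align and add column by column (LSB to MSB, carry propagating):
  01100110010
+ 00100110011
  -----------
  col 0: 0 + 1 + 0 (carry in) = 1 → bit 1, carry out 0
  col 1: 1 + 1 + 0 (carry in) = 2 → bit 0, carry out 1
  col 2: 0 + 0 + 1 (carry in) = 1 → bit 1, carry out 0
  col 3: 0 + 0 + 0 (carry in) = 0 → bit 0, carry out 0
  col 4: 1 + 1 + 0 (carry in) = 2 → bit 0, carry out 1
  col 5: 1 + 1 + 1 (carry in) = 3 → bit 1, carry out 1
  col 6: 0 + 0 + 1 (carry in) = 1 → bit 1, carry out 0
  col 7: 0 + 0 + 0 (carry in) = 0 → bit 0, carry out 0
  col 8: 1 + 1 + 0 (carry in) = 2 → bit 0, carry out 1
  col 9: 1 + 0 + 1 (carry in) = 2 → bit 0, carry out 1
  col 10: 0 + 0 + 1 (carry in) = 1 → bit 1, carry out 0
Reading bits MSB→LSB: 10001100101
Strip leading zeros: 10001100101
= 10001100101


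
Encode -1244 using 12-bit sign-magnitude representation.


Sign bit: 1 (negative)
Magnitude: 1244 = 10011011100
= 110011011100


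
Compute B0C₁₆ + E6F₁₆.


Align and add column by column (LSB to MSB, each column mod 16 with carry):
  0B0C
+ 0E6F
  ----
  col 0: C(12) + F(15) + 0 (carry in) = 27 → B(11), carry out 1
  col 1: 0(0) + 6(6) + 1 (carry in) = 7 → 7(7), carry out 0
  col 2: B(11) + E(14) + 0 (carry in) = 25 → 9(9), carry out 1
  col 3: 0(0) + 0(0) + 1 (carry in) = 1 → 1(1), carry out 0
Reading digits MSB→LSB: 197B
Strip leading zeros: 197B
= 0x197B


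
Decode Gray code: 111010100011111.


Gray code: 111010100011111
MSB stays the same: 1
Each subsequent bit = prev_binary XOR current_gray:
  B[1] = 1 XOR 1 = 0
  B[2] = 0 XOR 1 = 1
  B[3] = 1 XOR 0 = 1
  B[4] = 1 XOR 1 = 0
  B[5] = 0 XOR 0 = 0
  B[6] = 0 XOR 1 = 1
  B[7] = 1 XOR 0 = 1
  B[8] = 1 XOR 0 = 1
  B[9] = 1 XOR 0 = 1
  B[10] = 1 XOR 1 = 0
  B[11] = 0 XOR 1 = 1
  B[12] = 1 XOR 1 = 0
  B[13] = 0 XOR 1 = 1
  B[14] = 1 XOR 1 = 0
= 101100111101010 (23018 decimal)


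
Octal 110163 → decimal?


Positional values:
Position 0: 3 × 8^0 = 3
Position 1: 6 × 8^1 = 48
Position 2: 1 × 8^2 = 64
Position 3: 0 × 8^3 = 0
Position 4: 1 × 8^4 = 4096
Position 5: 1 × 8^5 = 32768
Sum = 3 + 48 + 64 + 0 + 4096 + 32768
= 36979


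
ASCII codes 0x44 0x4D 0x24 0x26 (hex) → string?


Codes (hex): 0x44 0x4D 0x24 0x26
Per-code ASCII lookup:
  0x44 = 68  (range 65-90: uppercase, 68 - 65 = 3) → 'D'
  0x4D = 77  (range 65-90: uppercase, 77 - 65 = 12) → 'M'
  0x24 = 36  (special character) → '$'
  0x26 = 38  (special character) → '&'
= 'DM$&'


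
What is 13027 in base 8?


Divide by 8 repeatedly:
13027 ÷ 8 = 1628 remainder 3
1628 ÷ 8 = 203 remainder 4
203 ÷ 8 = 25 remainder 3
25 ÷ 8 = 3 remainder 1
3 ÷ 8 = 0 remainder 3
Reading remainders bottom-up:
= 0o31343


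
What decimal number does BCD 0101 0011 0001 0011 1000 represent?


Each 4-bit group → digit:
  0101 → 5
  0011 → 3
  0001 → 1
  0011 → 3
  1000 → 8
= 53138


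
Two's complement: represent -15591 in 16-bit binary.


Original: 0011110011100111
Step 1 - Invert all bits: 1100001100011000
Step 2 - Add 1: 1100001100011000 + 1
= 1100001100011001 (represents -15591)


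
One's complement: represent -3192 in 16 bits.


Original: 0000110001111000
Invert all bits:
  bit 0: 0 → 1
  bit 1: 0 → 1
  bit 2: 0 → 1
  bit 3: 0 → 1
  bit 4: 1 → 0
  bit 5: 1 → 0
  bit 6: 0 → 1
  bit 7: 0 → 1
  bit 8: 0 → 1
  bit 9: 1 → 0
  bit 10: 1 → 0
  bit 11: 1 → 0
  bit 12: 1 → 0
  bit 13: 0 → 1
  bit 14: 0 → 1
  bit 15: 0 → 1
= 1111001110000111


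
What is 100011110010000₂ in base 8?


Group into 3-bit groups: 100011110010000
  100 = 4
  011 = 3
  110 = 6
  010 = 2
  000 = 0
= 0o43620


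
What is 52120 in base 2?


Divide by 2 repeatedly:
52120 ÷ 2 = 26060 remainder 0
26060 ÷ 2 = 13030 remainder 0
13030 ÷ 2 = 6515 remainder 0
6515 ÷ 2 = 3257 remainder 1
3257 ÷ 2 = 1628 remainder 1
1628 ÷ 2 = 814 remainder 0
814 ÷ 2 = 407 remainder 0
407 ÷ 2 = 203 remainder 1
203 ÷ 2 = 101 remainder 1
101 ÷ 2 = 50 remainder 1
50 ÷ 2 = 25 remainder 0
25 ÷ 2 = 12 remainder 1
12 ÷ 2 = 6 remainder 0
6 ÷ 2 = 3 remainder 0
3 ÷ 2 = 1 remainder 1
1 ÷ 2 = 0 remainder 1
Reading remainders bottom-up:
= 1100101110011000


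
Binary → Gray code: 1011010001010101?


Binary: 1011010001010101
Gray code: G = B XOR (B >> 1)
B >> 1 = 0101101000101010
1011010001010101 XOR 0101101000101010:
  1 XOR 0 = 1
  0 XOR 1 = 1
  1 XOR 0 = 1
  1 XOR 1 = 0
  0 XOR 1 = 1
  1 XOR 0 = 1
  0 XOR 1 = 1
  0 XOR 0 = 0
  0 XOR 0 = 0
  1 XOR 0 = 1
  0 XOR 1 = 1
  1 XOR 0 = 1
  0 XOR 1 = 1
  1 XOR 0 = 1
  0 XOR 1 = 1
  1 XOR 0 = 1
= 1110111001111111


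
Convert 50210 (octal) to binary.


Each octal digit → 3 binary bits:
  5 = 101
  0 = 000
  2 = 010
  1 = 001
  0 = 000
Concatenate: 101 000 010 001 000
= 101000010001000


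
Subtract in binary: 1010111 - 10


Align and subtract column by column (LSB to MSB, borrowing when needed):
  1010111
- 0000010
  -------
  col 0: (1 - 0 borrow-in) - 0 → 1 - 0 = 1, borrow out 0
  col 1: (1 - 0 borrow-in) - 1 → 1 - 1 = 0, borrow out 0
  col 2: (1 - 0 borrow-in) - 0 → 1 - 0 = 1, borrow out 0
  col 3: (0 - 0 borrow-in) - 0 → 0 - 0 = 0, borrow out 0
  col 4: (1 - 0 borrow-in) - 0 → 1 - 0 = 1, borrow out 0
  col 5: (0 - 0 borrow-in) - 0 → 0 - 0 = 0, borrow out 0
  col 6: (1 - 0 borrow-in) - 0 → 1 - 0 = 1, borrow out 0
Reading bits MSB→LSB: 1010101
Strip leading zeros: 1010101
= 1010101


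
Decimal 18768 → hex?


Divide by 16 repeatedly:
18768 ÷ 16 = 1173 remainder 0 (0)
1173 ÷ 16 = 73 remainder 5 (5)
73 ÷ 16 = 4 remainder 9 (9)
4 ÷ 16 = 0 remainder 4 (4)
Reading remainders bottom-up:
= 0x4950


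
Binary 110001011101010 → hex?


Group into 4-bit nibbles: 0110001011101010
  0110 = 6
  0010 = 2
  1110 = E
  1010 = A
= 0x62EA


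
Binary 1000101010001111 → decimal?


Positional values:
Bit 0: 1 × 2^0 = 1
Bit 1: 1 × 2^1 = 2
Bit 2: 1 × 2^2 = 4
Bit 3: 1 × 2^3 = 8
Bit 7: 1 × 2^7 = 128
Bit 9: 1 × 2^9 = 512
Bit 11: 1 × 2^11 = 2048
Bit 15: 1 × 2^15 = 32768
Sum = 1 + 2 + 4 + 8 + 128 + 512 + 2048 + 32768
= 35471


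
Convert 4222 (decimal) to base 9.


Divide by 9 repeatedly:
4222 ÷ 9 = 469 remainder 1
469 ÷ 9 = 52 remainder 1
52 ÷ 9 = 5 remainder 7
5 ÷ 9 = 0 remainder 5
Reading remainders bottom-up:
= 5711


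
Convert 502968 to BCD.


Each digit → 4-bit binary:
  5 → 0101
  0 → 0000
  2 → 0010
  9 → 1001
  6 → 0110
  8 → 1000
= 0101 0000 0010 1001 0110 1000


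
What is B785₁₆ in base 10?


Positional values:
Position 0: 5 × 16^0 = 5 × 1 = 5
Position 1: 8 × 16^1 = 8 × 16 = 128
Position 2: 7 × 16^2 = 7 × 256 = 1792
Position 3: B × 16^3 = 11 × 4096 = 45056
Sum = 5 + 128 + 1792 + 45056
= 46981


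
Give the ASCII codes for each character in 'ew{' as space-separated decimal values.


String: 'ew{'  (3 characters)
Per-character ASCII lookup:
  'e': lowercase starts at 97: 'e' = 97 + 4 = 101
  'w': lowercase starts at 97: 'w' = 97 + 22 = 119
  '{': special character: '{' = 123
= 101 119 123


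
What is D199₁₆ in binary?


Each hex digit → 4 binary bits:
  D = 1101
  1 = 0001
  9 = 1001
  9 = 1001
Concatenate: 1101 0001 1001 1001
= 1101000110011001


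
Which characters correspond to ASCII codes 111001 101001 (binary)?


Codes (binary): 111001 101001
Per-code ASCII lookup:
  111001 = 57  (range 48-57: digits, 57 - 48 = 9) → '9'
  101001 = 41  (special character) → ')'
= '9)'


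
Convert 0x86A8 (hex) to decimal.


Positional values:
Position 0: 8 × 16^0 = 8 × 1 = 8
Position 1: A × 16^1 = 10 × 16 = 160
Position 2: 6 × 16^2 = 6 × 256 = 1536
Position 3: 8 × 16^3 = 8 × 4096 = 32768
Sum = 8 + 160 + 1536 + 32768
= 34472


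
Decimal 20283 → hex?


Divide by 16 repeatedly:
20283 ÷ 16 = 1267 remainder 11 (B)
1267 ÷ 16 = 79 remainder 3 (3)
79 ÷ 16 = 4 remainder 15 (F)
4 ÷ 16 = 0 remainder 4 (4)
Reading remainders bottom-up:
= 0x4F3B


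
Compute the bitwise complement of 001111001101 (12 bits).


Original: 001111001101
Invert all bits:
  bit 0: 0 → 1
  bit 1: 0 → 1
  bit 2: 1 → 0
  bit 3: 1 → 0
  bit 4: 1 → 0
  bit 5: 1 → 0
  bit 6: 0 → 1
  bit 7: 0 → 1
  bit 8: 1 → 0
  bit 9: 1 → 0
  bit 10: 0 → 1
  bit 11: 1 → 0
= 110000110010


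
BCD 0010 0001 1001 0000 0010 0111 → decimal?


Each 4-bit group → digit:
  0010 → 2
  0001 → 1
  1001 → 9
  0000 → 0
  0010 → 2
  0111 → 7
= 219027


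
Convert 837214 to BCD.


Each digit → 4-bit binary:
  8 → 1000
  3 → 0011
  7 → 0111
  2 → 0010
  1 → 0001
  4 → 0100
= 1000 0011 0111 0010 0001 0100


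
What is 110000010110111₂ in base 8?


Group into 3-bit groups: 110000010110111
  110 = 6
  000 = 0
  010 = 2
  110 = 6
  111 = 7
= 0o60267


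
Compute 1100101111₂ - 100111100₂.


Align and subtract column by column (LSB to MSB, borrowing when needed):
  1100101111
- 0100111100
  ----------
  col 0: (1 - 0 borrow-in) - 0 → 1 - 0 = 1, borrow out 0
  col 1: (1 - 0 borrow-in) - 0 → 1 - 0 = 1, borrow out 0
  col 2: (1 - 0 borrow-in) - 1 → 1 - 1 = 0, borrow out 0
  col 3: (1 - 0 borrow-in) - 1 → 1 - 1 = 0, borrow out 0
  col 4: (0 - 0 borrow-in) - 1 → borrow from next column: (0+2) - 1 = 1, borrow out 1
  col 5: (1 - 1 borrow-in) - 1 → borrow from next column: (0+2) - 1 = 1, borrow out 1
  col 6: (0 - 1 borrow-in) - 0 → borrow from next column: (-1+2) - 0 = 1, borrow out 1
  col 7: (0 - 1 borrow-in) - 0 → borrow from next column: (-1+2) - 0 = 1, borrow out 1
  col 8: (1 - 1 borrow-in) - 1 → borrow from next column: (0+2) - 1 = 1, borrow out 1
  col 9: (1 - 1 borrow-in) - 0 → 0 - 0 = 0, borrow out 0
Reading bits MSB→LSB: 0111110011
Strip leading zeros: 111110011
= 111110011


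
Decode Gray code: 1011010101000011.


Gray code: 1011010101000011
MSB stays the same: 1
Each subsequent bit = prev_binary XOR current_gray:
  B[1] = 1 XOR 0 = 1
  B[2] = 1 XOR 1 = 0
  B[3] = 0 XOR 1 = 1
  B[4] = 1 XOR 0 = 1
  B[5] = 1 XOR 1 = 0
  B[6] = 0 XOR 0 = 0
  B[7] = 0 XOR 1 = 1
  B[8] = 1 XOR 0 = 1
  B[9] = 1 XOR 1 = 0
  B[10] = 0 XOR 0 = 0
  B[11] = 0 XOR 0 = 0
  B[12] = 0 XOR 0 = 0
  B[13] = 0 XOR 0 = 0
  B[14] = 0 XOR 1 = 1
  B[15] = 1 XOR 1 = 0
= 1101100110000010 (55682 decimal)


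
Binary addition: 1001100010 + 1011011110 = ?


Align and add column by column (LSB to MSB, carry propagating):
  01001100010
+ 01011011110
  -----------
  col 0: 0 + 0 + 0 (carry in) = 0 → bit 0, carry out 0
  col 1: 1 + 1 + 0 (carry in) = 2 → bit 0, carry out 1
  col 2: 0 + 1 + 1 (carry in) = 2 → bit 0, carry out 1
  col 3: 0 + 1 + 1 (carry in) = 2 → bit 0, carry out 1
  col 4: 0 + 1 + 1 (carry in) = 2 → bit 0, carry out 1
  col 5: 1 + 0 + 1 (carry in) = 2 → bit 0, carry out 1
  col 6: 1 + 1 + 1 (carry in) = 3 → bit 1, carry out 1
  col 7: 0 + 1 + 1 (carry in) = 2 → bit 0, carry out 1
  col 8: 0 + 0 + 1 (carry in) = 1 → bit 1, carry out 0
  col 9: 1 + 1 + 0 (carry in) = 2 → bit 0, carry out 1
  col 10: 0 + 0 + 1 (carry in) = 1 → bit 1, carry out 0
Reading bits MSB→LSB: 10101000000
Strip leading zeros: 10101000000
= 10101000000


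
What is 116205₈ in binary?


Each octal digit → 3 binary bits:
  1 = 001
  1 = 001
  6 = 110
  2 = 010
  0 = 000
  5 = 101
Concatenate: 001 001 110 010 000 101
= 001001110010000101


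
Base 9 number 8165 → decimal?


Positional values (base 9):
  5 × 9^0 = 5 × 1 = 5
  6 × 9^1 = 6 × 9 = 54
  1 × 9^2 = 1 × 81 = 81
  8 × 9^3 = 8 × 729 = 5832
Sum = 5 + 54 + 81 + 5832
= 5972


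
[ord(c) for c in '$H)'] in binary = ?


String: '$H)'  (3 characters)
Per-character ASCII lookup:
  '$': special character: '$' = 36 → 100100
  'H': uppercase starts at 65: 'H' = 65 + 7 = 72 → 1001000
  ')': special character: ')' = 41 → 101001
= 100100 1001000 101001


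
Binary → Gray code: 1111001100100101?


Binary: 1111001100100101
Gray code: G = B XOR (B >> 1)
B >> 1 = 0111100110010010
1111001100100101 XOR 0111100110010010:
  1 XOR 0 = 1
  1 XOR 1 = 0
  1 XOR 1 = 0
  1 XOR 1 = 0
  0 XOR 1 = 1
  0 XOR 0 = 0
  1 XOR 0 = 1
  1 XOR 1 = 0
  0 XOR 1 = 1
  0 XOR 0 = 0
  1 XOR 0 = 1
  0 XOR 1 = 1
  0 XOR 0 = 0
  1 XOR 0 = 1
  0 XOR 1 = 1
  1 XOR 0 = 1
= 1000101010110111


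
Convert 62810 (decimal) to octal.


Divide by 8 repeatedly:
62810 ÷ 8 = 7851 remainder 2
7851 ÷ 8 = 981 remainder 3
981 ÷ 8 = 122 remainder 5
122 ÷ 8 = 15 remainder 2
15 ÷ 8 = 1 remainder 7
1 ÷ 8 = 0 remainder 1
Reading remainders bottom-up:
= 0o172532


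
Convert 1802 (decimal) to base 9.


Divide by 9 repeatedly:
1802 ÷ 9 = 200 remainder 2
200 ÷ 9 = 22 remainder 2
22 ÷ 9 = 2 remainder 4
2 ÷ 9 = 0 remainder 2
Reading remainders bottom-up:
= 2422


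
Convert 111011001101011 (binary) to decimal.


Positional values:
Bit 0: 1 × 2^0 = 1
Bit 1: 1 × 2^1 = 2
Bit 3: 1 × 2^3 = 8
Bit 5: 1 × 2^5 = 32
Bit 6: 1 × 2^6 = 64
Bit 9: 1 × 2^9 = 512
Bit 10: 1 × 2^10 = 1024
Bit 12: 1 × 2^12 = 4096
Bit 13: 1 × 2^13 = 8192
Bit 14: 1 × 2^14 = 16384
Sum = 1 + 2 + 8 + 32 + 64 + 512 + 1024 + 4096 + 8192 + 16384
= 30315


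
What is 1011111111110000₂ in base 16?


Group into 4-bit nibbles: 1011111111110000
  1011 = B
  1111 = F
  1111 = F
  0000 = 0
= 0xBFF0


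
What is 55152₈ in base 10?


Positional values:
Position 0: 2 × 8^0 = 2
Position 1: 5 × 8^1 = 40
Position 2: 1 × 8^2 = 64
Position 3: 5 × 8^3 = 2560
Position 4: 5 × 8^4 = 20480
Sum = 2 + 40 + 64 + 2560 + 20480
= 23146


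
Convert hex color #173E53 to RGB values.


Hex: #173E53
R = 17₁₆ = 23
G = 3E₁₆ = 62
B = 53₁₆ = 83
= RGB(23, 62, 83)


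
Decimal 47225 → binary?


Divide by 2 repeatedly:
47225 ÷ 2 = 23612 remainder 1
23612 ÷ 2 = 11806 remainder 0
11806 ÷ 2 = 5903 remainder 0
5903 ÷ 2 = 2951 remainder 1
2951 ÷ 2 = 1475 remainder 1
1475 ÷ 2 = 737 remainder 1
737 ÷ 2 = 368 remainder 1
368 ÷ 2 = 184 remainder 0
184 ÷ 2 = 92 remainder 0
92 ÷ 2 = 46 remainder 0
46 ÷ 2 = 23 remainder 0
23 ÷ 2 = 11 remainder 1
11 ÷ 2 = 5 remainder 1
5 ÷ 2 = 2 remainder 1
2 ÷ 2 = 1 remainder 0
1 ÷ 2 = 0 remainder 1
Reading remainders bottom-up:
= 1011100001111001


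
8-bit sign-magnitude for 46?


Sign bit: 0 (positive)
Magnitude: 46 = 0101110
= 00101110


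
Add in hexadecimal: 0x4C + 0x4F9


Align and add column by column (LSB to MSB, each column mod 16 with carry):
  004C
+ 04F9
  ----
  col 0: C(12) + 9(9) + 0 (carry in) = 21 → 5(5), carry out 1
  col 1: 4(4) + F(15) + 1 (carry in) = 20 → 4(4), carry out 1
  col 2: 0(0) + 4(4) + 1 (carry in) = 5 → 5(5), carry out 0
  col 3: 0(0) + 0(0) + 0 (carry in) = 0 → 0(0), carry out 0
Reading digits MSB→LSB: 0545
Strip leading zeros: 545
= 0x545


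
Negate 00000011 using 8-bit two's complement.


Original: 00000011
Step 1 - Invert all bits: 11111100
Step 2 - Add 1: 11111100 + 1
= 11111101 (represents -3)


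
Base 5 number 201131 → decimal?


Positional values (base 5):
  1 × 5^0 = 1 × 1 = 1
  3 × 5^1 = 3 × 5 = 15
  1 × 5^2 = 1 × 25 = 25
  1 × 5^3 = 1 × 125 = 125
  0 × 5^4 = 0 × 625 = 0
  2 × 5^5 = 2 × 3125 = 6250
Sum = 1 + 15 + 25 + 125 + 0 + 6250
= 6416


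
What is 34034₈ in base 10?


Positional values:
Position 0: 4 × 8^0 = 4
Position 1: 3 × 8^1 = 24
Position 2: 0 × 8^2 = 0
Position 3: 4 × 8^3 = 2048
Position 4: 3 × 8^4 = 12288
Sum = 4 + 24 + 0 + 2048 + 12288
= 14364


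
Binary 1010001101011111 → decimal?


Positional values:
Bit 0: 1 × 2^0 = 1
Bit 1: 1 × 2^1 = 2
Bit 2: 1 × 2^2 = 4
Bit 3: 1 × 2^3 = 8
Bit 4: 1 × 2^4 = 16
Bit 6: 1 × 2^6 = 64
Bit 8: 1 × 2^8 = 256
Bit 9: 1 × 2^9 = 512
Bit 13: 1 × 2^13 = 8192
Bit 15: 1 × 2^15 = 32768
Sum = 1 + 2 + 4 + 8 + 16 + 64 + 256 + 512 + 8192 + 32768
= 41823


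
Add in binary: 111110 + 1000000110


Align and add column by column (LSB to MSB, carry propagating):
  00000111110
+ 01000000110
  -----------
  col 0: 0 + 0 + 0 (carry in) = 0 → bit 0, carry out 0
  col 1: 1 + 1 + 0 (carry in) = 2 → bit 0, carry out 1
  col 2: 1 + 1 + 1 (carry in) = 3 → bit 1, carry out 1
  col 3: 1 + 0 + 1 (carry in) = 2 → bit 0, carry out 1
  col 4: 1 + 0 + 1 (carry in) = 2 → bit 0, carry out 1
  col 5: 1 + 0 + 1 (carry in) = 2 → bit 0, carry out 1
  col 6: 0 + 0 + 1 (carry in) = 1 → bit 1, carry out 0
  col 7: 0 + 0 + 0 (carry in) = 0 → bit 0, carry out 0
  col 8: 0 + 0 + 0 (carry in) = 0 → bit 0, carry out 0
  col 9: 0 + 1 + 0 (carry in) = 1 → bit 1, carry out 0
  col 10: 0 + 0 + 0 (carry in) = 0 → bit 0, carry out 0
Reading bits MSB→LSB: 01001000100
Strip leading zeros: 1001000100
= 1001000100


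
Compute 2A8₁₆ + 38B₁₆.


Align and add column by column (LSB to MSB, each column mod 16 with carry):
  02A8
+ 038B
  ----
  col 0: 8(8) + B(11) + 0 (carry in) = 19 → 3(3), carry out 1
  col 1: A(10) + 8(8) + 1 (carry in) = 19 → 3(3), carry out 1
  col 2: 2(2) + 3(3) + 1 (carry in) = 6 → 6(6), carry out 0
  col 3: 0(0) + 0(0) + 0 (carry in) = 0 → 0(0), carry out 0
Reading digits MSB→LSB: 0633
Strip leading zeros: 633
= 0x633


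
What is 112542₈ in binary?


Each octal digit → 3 binary bits:
  1 = 001
  1 = 001
  2 = 010
  5 = 101
  4 = 100
  2 = 010
Concatenate: 001 001 010 101 100 010
= 001001010101100010


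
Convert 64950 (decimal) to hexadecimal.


Divide by 16 repeatedly:
64950 ÷ 16 = 4059 remainder 6 (6)
4059 ÷ 16 = 253 remainder 11 (B)
253 ÷ 16 = 15 remainder 13 (D)
15 ÷ 16 = 0 remainder 15 (F)
Reading remainders bottom-up:
= 0xFDB6


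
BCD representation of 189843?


Each digit → 4-bit binary:
  1 → 0001
  8 → 1000
  9 → 1001
  8 → 1000
  4 → 0100
  3 → 0011
= 0001 1000 1001 1000 0100 0011


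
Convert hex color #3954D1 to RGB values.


Hex: #3954D1
R = 39₁₆ = 57
G = 54₁₆ = 84
B = D1₁₆ = 209
= RGB(57, 84, 209)


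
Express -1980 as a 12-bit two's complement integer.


Original: 011110111100
Step 1 - Invert all bits: 100001000011
Step 2 - Add 1: 100001000011 + 1
= 100001000100 (represents -1980)


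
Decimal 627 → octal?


Divide by 8 repeatedly:
627 ÷ 8 = 78 remainder 3
78 ÷ 8 = 9 remainder 6
9 ÷ 8 = 1 remainder 1
1 ÷ 8 = 0 remainder 1
Reading remainders bottom-up:
= 0o1163


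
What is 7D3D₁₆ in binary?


Each hex digit → 4 binary bits:
  7 = 0111
  D = 1101
  3 = 0011
  D = 1101
Concatenate: 0111 1101 0011 1101
= 0111110100111101


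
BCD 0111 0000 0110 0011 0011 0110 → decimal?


Each 4-bit group → digit:
  0111 → 7
  0000 → 0
  0110 → 6
  0011 → 3
  0011 → 3
  0110 → 6
= 706336


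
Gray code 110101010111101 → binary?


Gray code: 110101010111101
MSB stays the same: 1
Each subsequent bit = prev_binary XOR current_gray:
  B[1] = 1 XOR 1 = 0
  B[2] = 0 XOR 0 = 0
  B[3] = 0 XOR 1 = 1
  B[4] = 1 XOR 0 = 1
  B[5] = 1 XOR 1 = 0
  B[6] = 0 XOR 0 = 0
  B[7] = 0 XOR 1 = 1
  B[8] = 1 XOR 0 = 1
  B[9] = 1 XOR 1 = 0
  B[10] = 0 XOR 1 = 1
  B[11] = 1 XOR 1 = 0
  B[12] = 0 XOR 1 = 1
  B[13] = 1 XOR 0 = 1
  B[14] = 1 XOR 1 = 0
= 100110011010110 (19670 decimal)


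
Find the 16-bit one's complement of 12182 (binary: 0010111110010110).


Original: 0010111110010110
Invert all bits:
  bit 0: 0 → 1
  bit 1: 0 → 1
  bit 2: 1 → 0
  bit 3: 0 → 1
  bit 4: 1 → 0
  bit 5: 1 → 0
  bit 6: 1 → 0
  bit 7: 1 → 0
  bit 8: 1 → 0
  bit 9: 0 → 1
  bit 10: 0 → 1
  bit 11: 1 → 0
  bit 12: 0 → 1
  bit 13: 1 → 0
  bit 14: 1 → 0
  bit 15: 0 → 1
= 1101000001101001


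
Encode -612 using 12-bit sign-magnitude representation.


Sign bit: 1 (negative)
Magnitude: 612 = 01001100100
= 101001100100


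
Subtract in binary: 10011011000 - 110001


Align and subtract column by column (LSB to MSB, borrowing when needed):
  10011011000
- 00000110001
  -----------
  col 0: (0 - 0 borrow-in) - 1 → borrow from next column: (0+2) - 1 = 1, borrow out 1
  col 1: (0 - 1 borrow-in) - 0 → borrow from next column: (-1+2) - 0 = 1, borrow out 1
  col 2: (0 - 1 borrow-in) - 0 → borrow from next column: (-1+2) - 0 = 1, borrow out 1
  col 3: (1 - 1 borrow-in) - 0 → 0 - 0 = 0, borrow out 0
  col 4: (1 - 0 borrow-in) - 1 → 1 - 1 = 0, borrow out 0
  col 5: (0 - 0 borrow-in) - 1 → borrow from next column: (0+2) - 1 = 1, borrow out 1
  col 6: (1 - 1 borrow-in) - 0 → 0 - 0 = 0, borrow out 0
  col 7: (1 - 0 borrow-in) - 0 → 1 - 0 = 1, borrow out 0
  col 8: (0 - 0 borrow-in) - 0 → 0 - 0 = 0, borrow out 0
  col 9: (0 - 0 borrow-in) - 0 → 0 - 0 = 0, borrow out 0
  col 10: (1 - 0 borrow-in) - 0 → 1 - 0 = 1, borrow out 0
Reading bits MSB→LSB: 10010100111
Strip leading zeros: 10010100111
= 10010100111


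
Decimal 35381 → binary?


Divide by 2 repeatedly:
35381 ÷ 2 = 17690 remainder 1
17690 ÷ 2 = 8845 remainder 0
8845 ÷ 2 = 4422 remainder 1
4422 ÷ 2 = 2211 remainder 0
2211 ÷ 2 = 1105 remainder 1
1105 ÷ 2 = 552 remainder 1
552 ÷ 2 = 276 remainder 0
276 ÷ 2 = 138 remainder 0
138 ÷ 2 = 69 remainder 0
69 ÷ 2 = 34 remainder 1
34 ÷ 2 = 17 remainder 0
17 ÷ 2 = 8 remainder 1
8 ÷ 2 = 4 remainder 0
4 ÷ 2 = 2 remainder 0
2 ÷ 2 = 1 remainder 0
1 ÷ 2 = 0 remainder 1
Reading remainders bottom-up:
= 1000101000110101


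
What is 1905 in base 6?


Divide by 6 repeatedly:
1905 ÷ 6 = 317 remainder 3
317 ÷ 6 = 52 remainder 5
52 ÷ 6 = 8 remainder 4
8 ÷ 6 = 1 remainder 2
1 ÷ 6 = 0 remainder 1
Reading remainders bottom-up:
= 12453


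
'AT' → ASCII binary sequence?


String: 'AT'  (2 characters)
Per-character ASCII lookup:
  'A': uppercase starts at 65: 'A' = 65 + 0 = 65 → 1000001
  'T': uppercase starts at 65: 'T' = 65 + 19 = 84 → 1010100
= 1000001 1010100


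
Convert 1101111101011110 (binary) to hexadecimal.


Group into 4-bit nibbles: 1101111101011110
  1101 = D
  1111 = F
  0101 = 5
  1110 = E
= 0xDF5E


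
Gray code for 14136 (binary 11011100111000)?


Binary: 11011100111000
Gray code: G = B XOR (B >> 1)
B >> 1 = 01101110011100
11011100111000 XOR 01101110011100:
  1 XOR 0 = 1
  1 XOR 1 = 0
  0 XOR 1 = 1
  1 XOR 0 = 1
  1 XOR 1 = 0
  1 XOR 1 = 0
  0 XOR 1 = 1
  0 XOR 0 = 0
  1 XOR 0 = 1
  1 XOR 1 = 0
  1 XOR 1 = 0
  0 XOR 1 = 1
  0 XOR 0 = 0
  0 XOR 0 = 0
= 10110010100100


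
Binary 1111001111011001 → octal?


Group into 3-bit groups: 001111001111011001
  001 = 1
  111 = 7
  001 = 1
  111 = 7
  011 = 3
  001 = 1
= 0o171731


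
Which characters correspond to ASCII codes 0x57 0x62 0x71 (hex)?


Codes (hex): 0x57 0x62 0x71
Per-code ASCII lookup:
  0x57 = 87  (range 65-90: uppercase, 87 - 65 = 22) → 'W'
  0x62 = 98  (range 97-122: lowercase, 98 - 97 = 1) → 'b'
  0x71 = 113  (range 97-122: lowercase, 113 - 97 = 16) → 'q'
= 'Wbq'


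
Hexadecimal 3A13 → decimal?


Positional values:
Position 0: 3 × 16^0 = 3 × 1 = 3
Position 1: 1 × 16^1 = 1 × 16 = 16
Position 2: A × 16^2 = 10 × 256 = 2560
Position 3: 3 × 16^3 = 3 × 4096 = 12288
Sum = 3 + 16 + 2560 + 12288
= 14867


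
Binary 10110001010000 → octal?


Group into 3-bit groups: 010110001010000
  010 = 2
  110 = 6
  001 = 1
  010 = 2
  000 = 0
= 0o26120


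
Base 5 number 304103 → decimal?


Positional values (base 5):
  3 × 5^0 = 3 × 1 = 3
  0 × 5^1 = 0 × 5 = 0
  1 × 5^2 = 1 × 25 = 25
  4 × 5^3 = 4 × 125 = 500
  0 × 5^4 = 0 × 625 = 0
  3 × 5^5 = 3 × 3125 = 9375
Sum = 3 + 0 + 25 + 500 + 0 + 9375
= 9903


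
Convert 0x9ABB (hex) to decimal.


Positional values:
Position 0: B × 16^0 = 11 × 1 = 11
Position 1: B × 16^1 = 11 × 16 = 176
Position 2: A × 16^2 = 10 × 256 = 2560
Position 3: 9 × 16^3 = 9 × 4096 = 36864
Sum = 11 + 176 + 2560 + 36864
= 39611


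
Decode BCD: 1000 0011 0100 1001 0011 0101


Each 4-bit group → digit:
  1000 → 8
  0011 → 3
  0100 → 4
  1001 → 9
  0011 → 3
  0101 → 5
= 834935


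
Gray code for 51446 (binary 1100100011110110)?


Binary: 1100100011110110
Gray code: G = B XOR (B >> 1)
B >> 1 = 0110010001111011
1100100011110110 XOR 0110010001111011:
  1 XOR 0 = 1
  1 XOR 1 = 0
  0 XOR 1 = 1
  0 XOR 0 = 0
  1 XOR 0 = 1
  0 XOR 1 = 1
  0 XOR 0 = 0
  0 XOR 0 = 0
  1 XOR 0 = 1
  1 XOR 1 = 0
  1 XOR 1 = 0
  1 XOR 1 = 0
  0 XOR 1 = 1
  1 XOR 0 = 1
  1 XOR 1 = 0
  0 XOR 1 = 1
= 1010110010001101


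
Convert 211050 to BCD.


Each digit → 4-bit binary:
  2 → 0010
  1 → 0001
  1 → 0001
  0 → 0000
  5 → 0101
  0 → 0000
= 0010 0001 0001 0000 0101 0000


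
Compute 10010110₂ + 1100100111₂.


Align and add column by column (LSB to MSB, carry propagating):
  00010010110
+ 01100100111
  -----------
  col 0: 0 + 1 + 0 (carry in) = 1 → bit 1, carry out 0
  col 1: 1 + 1 + 0 (carry in) = 2 → bit 0, carry out 1
  col 2: 1 + 1 + 1 (carry in) = 3 → bit 1, carry out 1
  col 3: 0 + 0 + 1 (carry in) = 1 → bit 1, carry out 0
  col 4: 1 + 0 + 0 (carry in) = 1 → bit 1, carry out 0
  col 5: 0 + 1 + 0 (carry in) = 1 → bit 1, carry out 0
  col 6: 0 + 0 + 0 (carry in) = 0 → bit 0, carry out 0
  col 7: 1 + 0 + 0 (carry in) = 1 → bit 1, carry out 0
  col 8: 0 + 1 + 0 (carry in) = 1 → bit 1, carry out 0
  col 9: 0 + 1 + 0 (carry in) = 1 → bit 1, carry out 0
  col 10: 0 + 0 + 0 (carry in) = 0 → bit 0, carry out 0
Reading bits MSB→LSB: 01110111101
Strip leading zeros: 1110111101
= 1110111101


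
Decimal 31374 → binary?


Divide by 2 repeatedly:
31374 ÷ 2 = 15687 remainder 0
15687 ÷ 2 = 7843 remainder 1
7843 ÷ 2 = 3921 remainder 1
3921 ÷ 2 = 1960 remainder 1
1960 ÷ 2 = 980 remainder 0
980 ÷ 2 = 490 remainder 0
490 ÷ 2 = 245 remainder 0
245 ÷ 2 = 122 remainder 1
122 ÷ 2 = 61 remainder 0
61 ÷ 2 = 30 remainder 1
30 ÷ 2 = 15 remainder 0
15 ÷ 2 = 7 remainder 1
7 ÷ 2 = 3 remainder 1
3 ÷ 2 = 1 remainder 1
1 ÷ 2 = 0 remainder 1
Reading remainders bottom-up:
= 111101010001110


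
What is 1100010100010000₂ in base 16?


Group into 4-bit nibbles: 1100010100010000
  1100 = C
  0101 = 5
  0001 = 1
  0000 = 0
= 0xC510


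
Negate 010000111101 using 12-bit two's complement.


Original: 010000111101
Step 1 - Invert all bits: 101111000010
Step 2 - Add 1: 101111000010 + 1
= 101111000011 (represents -1085)


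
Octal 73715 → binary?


Each octal digit → 3 binary bits:
  7 = 111
  3 = 011
  7 = 111
  1 = 001
  5 = 101
Concatenate: 111 011 111 001 101
= 111011111001101


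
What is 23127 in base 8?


Divide by 8 repeatedly:
23127 ÷ 8 = 2890 remainder 7
2890 ÷ 8 = 361 remainder 2
361 ÷ 8 = 45 remainder 1
45 ÷ 8 = 5 remainder 5
5 ÷ 8 = 0 remainder 5
Reading remainders bottom-up:
= 0o55127


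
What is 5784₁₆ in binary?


Each hex digit → 4 binary bits:
  5 = 0101
  7 = 0111
  8 = 1000
  4 = 0100
Concatenate: 0101 0111 1000 0100
= 0101011110000100


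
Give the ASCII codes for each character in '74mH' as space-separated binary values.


String: '74mH'  (4 characters)
Per-character ASCII lookup:
  '7': digits start at 48: '7' = 48 + 7 = 55 → 110111
  '4': digits start at 48: '4' = 48 + 4 = 52 → 110100
  'm': lowercase starts at 97: 'm' = 97 + 12 = 109 → 1101101
  'H': uppercase starts at 65: 'H' = 65 + 7 = 72 → 1001000
= 110111 110100 1101101 1001000


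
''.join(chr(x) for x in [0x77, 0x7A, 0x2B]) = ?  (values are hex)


Codes (hex): 0x77 0x7A 0x2B
Per-code ASCII lookup:
  0x77 = 119  (range 97-122: lowercase, 119 - 97 = 22) → 'w'
  0x7A = 122  (range 97-122: lowercase, 122 - 97 = 25) → 'z'
  0x2B = 43  (special character) → '+'
= 'wz+'


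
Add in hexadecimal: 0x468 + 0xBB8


Align and add column by column (LSB to MSB, each column mod 16 with carry):
  0468
+ 0BB8
  ----
  col 0: 8(8) + 8(8) + 0 (carry in) = 16 → 0(0), carry out 1
  col 1: 6(6) + B(11) + 1 (carry in) = 18 → 2(2), carry out 1
  col 2: 4(4) + B(11) + 1 (carry in) = 16 → 0(0), carry out 1
  col 3: 0(0) + 0(0) + 1 (carry in) = 1 → 1(1), carry out 0
Reading digits MSB→LSB: 1020
Strip leading zeros: 1020
= 0x1020


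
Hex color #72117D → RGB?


Hex: #72117D
R = 72₁₆ = 114
G = 11₁₆ = 17
B = 7D₁₆ = 125
= RGB(114, 17, 125)


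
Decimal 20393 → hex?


Divide by 16 repeatedly:
20393 ÷ 16 = 1274 remainder 9 (9)
1274 ÷ 16 = 79 remainder 10 (A)
79 ÷ 16 = 4 remainder 15 (F)
4 ÷ 16 = 0 remainder 4 (4)
Reading remainders bottom-up:
= 0x4FA9


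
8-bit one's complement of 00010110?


Original: 00010110
Invert all bits:
  bit 0: 0 → 1
  bit 1: 0 → 1
  bit 2: 0 → 1
  bit 3: 1 → 0
  bit 4: 0 → 1
  bit 5: 1 → 0
  bit 6: 1 → 0
  bit 7: 0 → 1
= 11101001


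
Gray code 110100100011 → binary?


Gray code: 110100100011
MSB stays the same: 1
Each subsequent bit = prev_binary XOR current_gray:
  B[1] = 1 XOR 1 = 0
  B[2] = 0 XOR 0 = 0
  B[3] = 0 XOR 1 = 1
  B[4] = 1 XOR 0 = 1
  B[5] = 1 XOR 0 = 1
  B[6] = 1 XOR 1 = 0
  B[7] = 0 XOR 0 = 0
  B[8] = 0 XOR 0 = 0
  B[9] = 0 XOR 0 = 0
  B[10] = 0 XOR 1 = 1
  B[11] = 1 XOR 1 = 0
= 100111000010 (2498 decimal)


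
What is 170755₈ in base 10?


Positional values:
Position 0: 5 × 8^0 = 5
Position 1: 5 × 8^1 = 40
Position 2: 7 × 8^2 = 448
Position 3: 0 × 8^3 = 0
Position 4: 7 × 8^4 = 28672
Position 5: 1 × 8^5 = 32768
Sum = 5 + 40 + 448 + 0 + 28672 + 32768
= 61933


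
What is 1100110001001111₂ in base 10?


Positional values:
Bit 0: 1 × 2^0 = 1
Bit 1: 1 × 2^1 = 2
Bit 2: 1 × 2^2 = 4
Bit 3: 1 × 2^3 = 8
Bit 6: 1 × 2^6 = 64
Bit 10: 1 × 2^10 = 1024
Bit 11: 1 × 2^11 = 2048
Bit 14: 1 × 2^14 = 16384
Bit 15: 1 × 2^15 = 32768
Sum = 1 + 2 + 4 + 8 + 64 + 1024 + 2048 + 16384 + 32768
= 52303


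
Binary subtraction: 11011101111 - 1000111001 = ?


Align and subtract column by column (LSB to MSB, borrowing when needed):
  11011101111
- 01000111001
  -----------
  col 0: (1 - 0 borrow-in) - 1 → 1 - 1 = 0, borrow out 0
  col 1: (1 - 0 borrow-in) - 0 → 1 - 0 = 1, borrow out 0
  col 2: (1 - 0 borrow-in) - 0 → 1 - 0 = 1, borrow out 0
  col 3: (1 - 0 borrow-in) - 1 → 1 - 1 = 0, borrow out 0
  col 4: (0 - 0 borrow-in) - 1 → borrow from next column: (0+2) - 1 = 1, borrow out 1
  col 5: (1 - 1 borrow-in) - 1 → borrow from next column: (0+2) - 1 = 1, borrow out 1
  col 6: (1 - 1 borrow-in) - 0 → 0 - 0 = 0, borrow out 0
  col 7: (1 - 0 borrow-in) - 0 → 1 - 0 = 1, borrow out 0
  col 8: (0 - 0 borrow-in) - 0 → 0 - 0 = 0, borrow out 0
  col 9: (1 - 0 borrow-in) - 1 → 1 - 1 = 0, borrow out 0
  col 10: (1 - 0 borrow-in) - 0 → 1 - 0 = 1, borrow out 0
Reading bits MSB→LSB: 10010110110
Strip leading zeros: 10010110110
= 10010110110


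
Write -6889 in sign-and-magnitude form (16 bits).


Sign bit: 1 (negative)
Magnitude: 6889 = 001101011101001
= 1001101011101001


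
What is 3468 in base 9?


Divide by 9 repeatedly:
3468 ÷ 9 = 385 remainder 3
385 ÷ 9 = 42 remainder 7
42 ÷ 9 = 4 remainder 6
4 ÷ 9 = 0 remainder 4
Reading remainders bottom-up:
= 4673


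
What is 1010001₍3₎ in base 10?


Positional values (base 3):
  1 × 3^0 = 1 × 1 = 1
  0 × 3^1 = 0 × 3 = 0
  0 × 3^2 = 0 × 9 = 0
  0 × 3^3 = 0 × 27 = 0
  1 × 3^4 = 1 × 81 = 81
  0 × 3^5 = 0 × 243 = 0
  1 × 3^6 = 1 × 729 = 729
Sum = 1 + 0 + 0 + 0 + 81 + 0 + 729
= 811


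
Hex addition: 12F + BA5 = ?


Align and add column by column (LSB to MSB, each column mod 16 with carry):
  012F
+ 0BA5
  ----
  col 0: F(15) + 5(5) + 0 (carry in) = 20 → 4(4), carry out 1
  col 1: 2(2) + A(10) + 1 (carry in) = 13 → D(13), carry out 0
  col 2: 1(1) + B(11) + 0 (carry in) = 12 → C(12), carry out 0
  col 3: 0(0) + 0(0) + 0 (carry in) = 0 → 0(0), carry out 0
Reading digits MSB→LSB: 0CD4
Strip leading zeros: CD4
= 0xCD4


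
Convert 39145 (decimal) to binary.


Divide by 2 repeatedly:
39145 ÷ 2 = 19572 remainder 1
19572 ÷ 2 = 9786 remainder 0
9786 ÷ 2 = 4893 remainder 0
4893 ÷ 2 = 2446 remainder 1
2446 ÷ 2 = 1223 remainder 0
1223 ÷ 2 = 611 remainder 1
611 ÷ 2 = 305 remainder 1
305 ÷ 2 = 152 remainder 1
152 ÷ 2 = 76 remainder 0
76 ÷ 2 = 38 remainder 0
38 ÷ 2 = 19 remainder 0
19 ÷ 2 = 9 remainder 1
9 ÷ 2 = 4 remainder 1
4 ÷ 2 = 2 remainder 0
2 ÷ 2 = 1 remainder 0
1 ÷ 2 = 0 remainder 1
Reading remainders bottom-up:
= 1001100011101001


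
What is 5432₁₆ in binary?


Each hex digit → 4 binary bits:
  5 = 0101
  4 = 0100
  3 = 0011
  2 = 0010
Concatenate: 0101 0100 0011 0010
= 0101010000110010


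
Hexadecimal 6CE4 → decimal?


Positional values:
Position 0: 4 × 16^0 = 4 × 1 = 4
Position 1: E × 16^1 = 14 × 16 = 224
Position 2: C × 16^2 = 12 × 256 = 3072
Position 3: 6 × 16^3 = 6 × 4096 = 24576
Sum = 4 + 224 + 3072 + 24576
= 27876


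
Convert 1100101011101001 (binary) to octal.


Group into 3-bit groups: 001100101011101001
  001 = 1
  100 = 4
  101 = 5
  011 = 3
  101 = 5
  001 = 1
= 0o145351


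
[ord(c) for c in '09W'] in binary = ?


String: '09W'  (3 characters)
Per-character ASCII lookup:
  '0': digits start at 48: '0' = 48 + 0 = 48 → 110000
  '9': digits start at 48: '9' = 48 + 9 = 57 → 111001
  'W': uppercase starts at 65: 'W' = 65 + 22 = 87 → 1010111
= 110000 111001 1010111


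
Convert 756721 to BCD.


Each digit → 4-bit binary:
  7 → 0111
  5 → 0101
  6 → 0110
  7 → 0111
  2 → 0010
  1 → 0001
= 0111 0101 0110 0111 0010 0001


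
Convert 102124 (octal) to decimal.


Positional values:
Position 0: 4 × 8^0 = 4
Position 1: 2 × 8^1 = 16
Position 2: 1 × 8^2 = 64
Position 3: 2 × 8^3 = 1024
Position 4: 0 × 8^4 = 0
Position 5: 1 × 8^5 = 32768
Sum = 4 + 16 + 64 + 1024 + 0 + 32768
= 33876


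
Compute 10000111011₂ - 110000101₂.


Align and subtract column by column (LSB to MSB, borrowing when needed):
  10000111011
- 00110000101
  -----------
  col 0: (1 - 0 borrow-in) - 1 → 1 - 1 = 0, borrow out 0
  col 1: (1 - 0 borrow-in) - 0 → 1 - 0 = 1, borrow out 0
  col 2: (0 - 0 borrow-in) - 1 → borrow from next column: (0+2) - 1 = 1, borrow out 1
  col 3: (1 - 1 borrow-in) - 0 → 0 - 0 = 0, borrow out 0
  col 4: (1 - 0 borrow-in) - 0 → 1 - 0 = 1, borrow out 0
  col 5: (1 - 0 borrow-in) - 0 → 1 - 0 = 1, borrow out 0
  col 6: (0 - 0 borrow-in) - 0 → 0 - 0 = 0, borrow out 0
  col 7: (0 - 0 borrow-in) - 1 → borrow from next column: (0+2) - 1 = 1, borrow out 1
  col 8: (0 - 1 borrow-in) - 1 → borrow from next column: (-1+2) - 1 = 0, borrow out 1
  col 9: (0 - 1 borrow-in) - 0 → borrow from next column: (-1+2) - 0 = 1, borrow out 1
  col 10: (1 - 1 borrow-in) - 0 → 0 - 0 = 0, borrow out 0
Reading bits MSB→LSB: 01010110110
Strip leading zeros: 1010110110
= 1010110110


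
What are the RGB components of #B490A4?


Hex: #B490A4
R = B4₁₆ = 180
G = 90₁₆ = 144
B = A4₁₆ = 164
= RGB(180, 144, 164)


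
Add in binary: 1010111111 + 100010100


Align and add column by column (LSB to MSB, carry propagating):
  01010111111
+ 00100010100
  -----------
  col 0: 1 + 0 + 0 (carry in) = 1 → bit 1, carry out 0
  col 1: 1 + 0 + 0 (carry in) = 1 → bit 1, carry out 0
  col 2: 1 + 1 + 0 (carry in) = 2 → bit 0, carry out 1
  col 3: 1 + 0 + 1 (carry in) = 2 → bit 0, carry out 1
  col 4: 1 + 1 + 1 (carry in) = 3 → bit 1, carry out 1
  col 5: 1 + 0 + 1 (carry in) = 2 → bit 0, carry out 1
  col 6: 0 + 0 + 1 (carry in) = 1 → bit 1, carry out 0
  col 7: 1 + 0 + 0 (carry in) = 1 → bit 1, carry out 0
  col 8: 0 + 1 + 0 (carry in) = 1 → bit 1, carry out 0
  col 9: 1 + 0 + 0 (carry in) = 1 → bit 1, carry out 0
  col 10: 0 + 0 + 0 (carry in) = 0 → bit 0, carry out 0
Reading bits MSB→LSB: 01111010011
Strip leading zeros: 1111010011
= 1111010011
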